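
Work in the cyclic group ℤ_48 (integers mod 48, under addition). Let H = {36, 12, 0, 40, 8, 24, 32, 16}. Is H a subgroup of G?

No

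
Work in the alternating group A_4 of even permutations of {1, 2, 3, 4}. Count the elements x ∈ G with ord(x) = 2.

The elements of order 2 are: (1 2)(3 4), (1 3)(2 4), (1 4)(2 3).
That's 3.

3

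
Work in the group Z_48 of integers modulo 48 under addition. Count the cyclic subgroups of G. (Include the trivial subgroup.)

10

Each element a generates a cyclic subgroup ⟨a⟩; distinct elements may generate the same one (a cyclic group of order d has φ(d) generators).
Cyclic subgroups by order — order 1: 1; order 2: 1; order 3: 1; order 4: 1; order 6: 1; order 8: 1; order 12: 1; order 16: 1; order 24: 1; order 48: 1.
Total: 10.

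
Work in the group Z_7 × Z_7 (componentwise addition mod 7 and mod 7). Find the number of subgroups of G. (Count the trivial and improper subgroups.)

|G| = 49, so by Lagrange every subgroup order divides 49. Divisors: 1, 7, 49.
Subgroups by order — order 1: 1; order 7: 8; order 49: 1.
Total: 1 + 8 + 1 = 10.

10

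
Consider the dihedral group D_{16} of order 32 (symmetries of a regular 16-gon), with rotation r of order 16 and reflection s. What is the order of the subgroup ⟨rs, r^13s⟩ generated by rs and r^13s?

|⟨rs⟩| = 2 and |⟨r^13s⟩| = 2, so |H| is a multiple of lcm(2, 2) = 2 and divides |G| = 32.
Closing under the operation: H = {e, r^4, r^8, r^12, rs, r^5s, r^9s, r^13s}, so |H| = 8.

8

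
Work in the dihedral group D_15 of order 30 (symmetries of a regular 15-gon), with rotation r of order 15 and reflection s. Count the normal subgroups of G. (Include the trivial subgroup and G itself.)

5

G has 28 subgroups. Checking conjugation-invariance by order — order 1: 1/1 normal; order 2: 0/15 normal; order 3: 1/1 normal; order 5: 1/1 normal; order 6: 0/5 normal; order 10: 0/3 normal; order 15: 1/1 normal; order 30: 1/1 normal.
Total normal subgroups: 5.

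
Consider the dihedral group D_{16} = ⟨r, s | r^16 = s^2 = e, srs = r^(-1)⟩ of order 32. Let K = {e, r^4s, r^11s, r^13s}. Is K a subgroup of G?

Closure fails: r^11s · r^4s = r^7 ∉ K. So K is not a subgroup.

No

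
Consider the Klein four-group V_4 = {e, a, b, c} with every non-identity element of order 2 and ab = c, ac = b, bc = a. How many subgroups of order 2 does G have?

3

|G| = 4 and 2 | 4, so subgroups of order 2 are possible by Lagrange.
The subgroups of order 2 are: {e, a}; {e, b}; {e, c}.
So G has 3 subgroups of order 2.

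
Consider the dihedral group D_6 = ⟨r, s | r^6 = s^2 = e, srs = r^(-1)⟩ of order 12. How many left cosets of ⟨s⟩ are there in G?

|⟨s⟩| = 2 and |G| = 12.
By Lagrange, [G : H] = |G|/|H| = 12/2 = 6.

6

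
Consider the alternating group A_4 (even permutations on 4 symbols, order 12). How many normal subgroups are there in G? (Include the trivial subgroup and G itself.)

G has 10 subgroups. Checking conjugation-invariance by order — order 1: 1/1 normal; order 2: 0/3 normal; order 3: 0/4 normal; order 4: 1/1 normal; order 12: 1/1 normal.
Total normal subgroups: 3.

3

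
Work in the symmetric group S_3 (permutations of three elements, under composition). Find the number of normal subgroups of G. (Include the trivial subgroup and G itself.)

G has 6 subgroups. Checking conjugation-invariance by order — order 1: 1/1 normal; order 2: 0/3 normal; order 3: 1/1 normal; order 6: 1/1 normal.
Total normal subgroups: 3.

3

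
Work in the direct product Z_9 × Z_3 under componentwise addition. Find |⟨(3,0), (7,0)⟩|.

9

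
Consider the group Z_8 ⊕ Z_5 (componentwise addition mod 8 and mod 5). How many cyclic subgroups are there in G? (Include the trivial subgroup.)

8

A cyclic subgroup of order d is generated by each of its φ(d) elements of order d, so the cyclic subgroups of order d number (#elements of order d)/φ(d).
Cyclic subgroups by order — order 1: 1; order 2: 1; order 4: 1; order 5: 1; order 8: 1; order 10: 1; order 20: 1; order 40: 1.
Total: 8.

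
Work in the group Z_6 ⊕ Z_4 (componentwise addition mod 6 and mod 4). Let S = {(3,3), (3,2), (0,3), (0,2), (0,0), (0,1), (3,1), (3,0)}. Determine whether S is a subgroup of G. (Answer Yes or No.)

|S| = 8 divides |G| = 24, consistent with Lagrange.
S contains the identity, every element's inverse is in S, and S is closed under +: it is a subgroup.

Yes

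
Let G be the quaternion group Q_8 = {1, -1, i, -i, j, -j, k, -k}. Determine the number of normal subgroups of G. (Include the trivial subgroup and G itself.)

G has 6 subgroups. Checking conjugation-invariance by order — order 1: 1/1 normal; order 2: 1/1 normal; order 4: 3/3 normal; order 8: 1/1 normal.
Total normal subgroups: 6.

6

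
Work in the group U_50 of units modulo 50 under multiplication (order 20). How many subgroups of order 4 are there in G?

1

|G| = 20 and 4 | 20, so subgroups of order 4 are possible by Lagrange.
The subgroups of order 4 are: {1, 7, 43, 49}.
So G has 1 subgroup of order 4.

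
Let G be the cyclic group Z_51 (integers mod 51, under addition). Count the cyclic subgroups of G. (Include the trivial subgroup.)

4

A cyclic subgroup of order d is generated by each of its φ(d) elements of order d, so the cyclic subgroups of order d number (#elements of order d)/φ(d).
Cyclic subgroups by order — order 1: 1; order 3: 1; order 17: 1; order 51: 1.
Total: 4.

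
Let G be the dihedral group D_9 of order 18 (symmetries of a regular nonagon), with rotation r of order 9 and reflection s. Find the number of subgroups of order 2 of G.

|G| = 18 and 2 | 18, so subgroups of order 2 are possible by Lagrange.
The subgroups of order 2 are: {e, r^2s}; {e, r^3s}; {e, r^4s}; {e, r^5s}; … (9 in all).
So G has 9 subgroups of order 2.

9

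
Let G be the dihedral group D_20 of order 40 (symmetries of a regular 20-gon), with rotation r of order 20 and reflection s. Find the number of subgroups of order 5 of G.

1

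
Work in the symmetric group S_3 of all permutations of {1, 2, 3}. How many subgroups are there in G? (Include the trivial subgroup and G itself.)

|G| = 6, so by Lagrange every subgroup order divides 6. Divisors: 1, 2, 3, 6.
Subgroups by order — order 1: 1; order 2: 3; order 3: 1; order 6: 1.
Total: 1 + 3 + 1 + 1 = 6.

6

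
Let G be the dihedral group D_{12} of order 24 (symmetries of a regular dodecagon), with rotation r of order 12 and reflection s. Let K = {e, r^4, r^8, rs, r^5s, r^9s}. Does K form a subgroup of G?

Yes

|K| = 6 divides |G| = 24, consistent with Lagrange.
K contains the identity, every element's inverse is in K, and K is closed under ·: it is a subgroup.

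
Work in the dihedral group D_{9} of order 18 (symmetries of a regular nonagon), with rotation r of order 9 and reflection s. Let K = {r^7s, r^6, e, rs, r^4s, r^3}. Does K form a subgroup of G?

Yes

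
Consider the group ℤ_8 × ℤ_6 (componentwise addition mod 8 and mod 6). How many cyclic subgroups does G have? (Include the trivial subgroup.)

16

Group the elements of G by the cyclic subgroup they generate; each cyclic subgroup of order d accounts for φ(d) elements.
Cyclic subgroups by order — order 1: 1; order 2: 3; order 3: 1; order 4: 2; order 6: 3; order 8: 2; order 12: 2; order 24: 2.
Total: 16.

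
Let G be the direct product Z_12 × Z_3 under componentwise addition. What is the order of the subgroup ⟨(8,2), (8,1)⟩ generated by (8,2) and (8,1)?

9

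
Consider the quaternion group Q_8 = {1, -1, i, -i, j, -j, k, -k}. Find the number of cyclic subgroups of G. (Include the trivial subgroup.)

5

Each element a generates a cyclic subgroup ⟨a⟩; distinct elements may generate the same one (a cyclic group of order d has φ(d) generators).
Cyclic subgroups by order — order 1: 1; order 2: 1; order 4: 3.
Total: 5.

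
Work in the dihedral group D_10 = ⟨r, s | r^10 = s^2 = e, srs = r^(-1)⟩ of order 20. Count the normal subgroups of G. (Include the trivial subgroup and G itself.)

7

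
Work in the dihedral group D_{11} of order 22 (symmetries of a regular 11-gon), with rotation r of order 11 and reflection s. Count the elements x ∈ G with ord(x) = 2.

11

Enumerating element orders in G gives 11 elements of order 2.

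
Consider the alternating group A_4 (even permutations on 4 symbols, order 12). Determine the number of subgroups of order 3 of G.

|G| = 12 and 3 | 12, so subgroups of order 3 are possible by Lagrange.
The subgroups of order 3 are: {e, (1 2 3), (1 3 2)}; {e, (1 2 4), (1 4 2)}; {e, (1 3 4), (1 4 3)}; {e, (2 3 4), (2 4 3)}.
So G has 4 subgroups of order 3.

4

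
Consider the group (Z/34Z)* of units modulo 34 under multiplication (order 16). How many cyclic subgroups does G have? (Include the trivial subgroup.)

A cyclic subgroup of order d is generated by each of its φ(d) elements of order d, so the cyclic subgroups of order d number (#elements of order d)/φ(d).
Cyclic subgroups by order — order 1: 1; order 2: 1; order 4: 1; order 8: 1; order 16: 1.
Total: 5.

5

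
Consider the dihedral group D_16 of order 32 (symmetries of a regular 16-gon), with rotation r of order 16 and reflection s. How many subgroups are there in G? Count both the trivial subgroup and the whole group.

|G| = 32, so by Lagrange every subgroup order divides 32. Divisors: 1, 2, 4, 8, 16, 32.
Subgroups by order — order 1: 1; order 2: 17; order 4: 9; order 8: 5; order 16: 3; order 32: 1.
Total: 1 + 17 + 9 + 5 + 3 + 1 = 36.

36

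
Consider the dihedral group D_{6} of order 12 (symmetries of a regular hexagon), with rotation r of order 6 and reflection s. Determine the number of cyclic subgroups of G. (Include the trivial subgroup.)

Group the elements of G by the cyclic subgroup they generate; each cyclic subgroup of order d accounts for φ(d) elements.
Cyclic subgroups by order — order 1: 1; order 2: 7; order 3: 1; order 6: 1.
Total: 10.

10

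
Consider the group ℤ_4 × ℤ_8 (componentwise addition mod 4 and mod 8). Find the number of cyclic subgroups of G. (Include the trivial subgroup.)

14

A cyclic subgroup of order d is generated by each of its φ(d) elements of order d, so the cyclic subgroups of order d number (#elements of order d)/φ(d).
Cyclic subgroups by order — order 1: 1; order 2: 3; order 4: 6; order 8: 4.
Total: 14.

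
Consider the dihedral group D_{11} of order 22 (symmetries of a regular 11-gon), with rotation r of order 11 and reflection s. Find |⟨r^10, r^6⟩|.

11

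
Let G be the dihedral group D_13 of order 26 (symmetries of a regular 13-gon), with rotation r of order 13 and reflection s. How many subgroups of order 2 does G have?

|G| = 26 and 2 | 26, so subgroups of order 2 are possible by Lagrange.
The subgroups of order 2 are: {e, r^10s}; {e, r^11s}; {e, r^12s}; {e, r^2s}; … (13 in all).
So G has 13 subgroups of order 2.

13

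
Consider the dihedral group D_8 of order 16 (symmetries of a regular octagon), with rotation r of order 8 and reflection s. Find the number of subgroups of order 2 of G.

|G| = 16 and 2 | 16, so subgroups of order 2 are possible by Lagrange.
The subgroups of order 2 are: {e, r^2s}; {e, r^3s}; {e, r^4}; {e, r^4s}; … (9 in all).
So G has 9 subgroups of order 2.

9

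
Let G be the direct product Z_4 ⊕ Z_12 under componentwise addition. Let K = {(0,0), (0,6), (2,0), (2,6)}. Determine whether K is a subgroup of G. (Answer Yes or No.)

Yes

|K| = 4 divides |G| = 48, consistent with Lagrange.
K contains the identity, every element's inverse is in K, and K is closed under +: it is a subgroup.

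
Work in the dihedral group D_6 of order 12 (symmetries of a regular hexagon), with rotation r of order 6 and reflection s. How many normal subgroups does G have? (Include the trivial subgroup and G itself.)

G has 16 subgroups. Checking conjugation-invariance by order — order 1: 1/1 normal; order 2: 1/7 normal; order 3: 1/1 normal; order 4: 0/3 normal; order 6: 3/3 normal; order 12: 1/1 normal.
Total normal subgroups: 7.

7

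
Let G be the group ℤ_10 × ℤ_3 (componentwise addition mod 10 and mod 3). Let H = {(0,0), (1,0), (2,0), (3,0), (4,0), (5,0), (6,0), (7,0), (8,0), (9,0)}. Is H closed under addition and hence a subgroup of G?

Yes

|H| = 10 divides |G| = 30, consistent with Lagrange.
H contains the identity, every element's inverse is in H, and H is closed under +: it is a subgroup.
In fact H = ⟨(9,0)⟩.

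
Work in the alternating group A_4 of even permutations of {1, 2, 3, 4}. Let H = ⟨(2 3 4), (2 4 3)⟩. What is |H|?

|⟨(2 3 4)⟩| = 3 and |⟨(2 4 3)⟩| = 3, so |H| is a multiple of lcm(3, 3) = 3 and divides |G| = 12.
Closing under the operation: H = {e, (2 3 4), (2 4 3)}, so |H| = 3.

3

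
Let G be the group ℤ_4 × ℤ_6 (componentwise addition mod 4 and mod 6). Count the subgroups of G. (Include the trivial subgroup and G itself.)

|G| = 24, so by Lagrange every subgroup order divides 24. Divisors: 1, 2, 3, 4, 6, 8, 12, 24.
Subgroups by order — order 1: 1; order 2: 3; order 3: 1; order 4: 3; order 6: 3; order 8: 1; order 12: 3; order 24: 1.
Total: 1 + 3 + 1 + 3 + 3 + 1 + 3 + 1 = 16.

16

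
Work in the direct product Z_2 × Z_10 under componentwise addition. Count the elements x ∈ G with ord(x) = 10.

12

An element (a,b) has order lcm(ord(a), ord(b)); count pairs with lcm equal to 10.
Enumerating gives 12 such elements.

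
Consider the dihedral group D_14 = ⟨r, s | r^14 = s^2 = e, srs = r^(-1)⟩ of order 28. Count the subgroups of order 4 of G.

7

|G| = 28 and 4 | 28, so subgroups of order 4 are possible by Lagrange.
The subgroups of order 4 are: {e, r^7, r^3s, r^10s}; {e, r^7, r^4s, r^11s}; {e, r^7, r^5s, r^12s}; {e, r^7, r^6s, r^13s}; … (7 in all).
So G has 7 subgroups of order 4.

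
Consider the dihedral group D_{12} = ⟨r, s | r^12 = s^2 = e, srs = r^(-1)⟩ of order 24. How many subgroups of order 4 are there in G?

7

|G| = 24 and 4 | 24, so subgroups of order 4 are possible by Lagrange.
The subgroups of order 4 are: {e, r^6, r^4s, r^10s}; {e, r^6, r^5s, r^11s}; {e, r^6, r^2s, r^8s}; {e, r^3, r^6, r^9}; … (7 in all).
So G has 7 subgroups of order 4.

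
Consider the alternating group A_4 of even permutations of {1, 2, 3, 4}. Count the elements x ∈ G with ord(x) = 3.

8

The elements of order 3 are: (2 3 4), (2 4 3), (1 2 3), (1 2 4), (1 3 2), (1 3 4), (1 4 2), (1 4 3).
That's 8.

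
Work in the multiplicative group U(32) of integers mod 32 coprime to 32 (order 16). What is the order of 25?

4

Compute successive powers of 25 mod 32: 25, 17, 9, 1; 25^4 ≡ 1 (mod 32).
So |⟨25⟩| = 4.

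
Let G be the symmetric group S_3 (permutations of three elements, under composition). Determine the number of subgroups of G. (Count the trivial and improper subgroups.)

|G| = 6, so by Lagrange every subgroup order divides 6. Divisors: 1, 2, 3, 6.
Subgroups by order — order 1: 1; order 2: 3; order 3: 1; order 6: 1.
Total: 1 + 3 + 1 + 1 = 6.

6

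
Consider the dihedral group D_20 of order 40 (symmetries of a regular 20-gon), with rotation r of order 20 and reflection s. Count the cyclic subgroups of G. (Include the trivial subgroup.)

26

Group the elements of G by the cyclic subgroup they generate; each cyclic subgroup of order d accounts for φ(d) elements.
Cyclic subgroups by order — order 1: 1; order 2: 21; order 4: 1; order 5: 1; order 10: 1; order 20: 1.
Total: 26.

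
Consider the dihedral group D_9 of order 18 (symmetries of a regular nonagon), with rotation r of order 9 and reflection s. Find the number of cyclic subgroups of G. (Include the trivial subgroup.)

Each element a generates a cyclic subgroup ⟨a⟩; distinct elements may generate the same one (a cyclic group of order d has φ(d) generators).
Cyclic subgroups by order — order 1: 1; order 2: 9; order 3: 1; order 9: 1.
Total: 12.

12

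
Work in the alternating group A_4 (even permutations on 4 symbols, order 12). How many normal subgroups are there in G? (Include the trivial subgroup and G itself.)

3

G has 10 subgroups. Checking conjugation-invariance by order — order 1: 1/1 normal; order 2: 0/3 normal; order 3: 0/4 normal; order 4: 1/1 normal; order 12: 1/1 normal.
Total normal subgroups: 3.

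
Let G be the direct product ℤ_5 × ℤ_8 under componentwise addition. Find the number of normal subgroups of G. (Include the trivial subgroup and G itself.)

G is abelian, so every subgroup is normal.
G has 8 subgroups in total, hence 8 normal subgroups.

8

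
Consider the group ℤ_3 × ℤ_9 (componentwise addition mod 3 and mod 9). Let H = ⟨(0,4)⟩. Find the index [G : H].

3

|⟨(0,4)⟩| = 9 and |G| = 27.
By Lagrange, [G : H] = |G|/|H| = 27/9 = 3.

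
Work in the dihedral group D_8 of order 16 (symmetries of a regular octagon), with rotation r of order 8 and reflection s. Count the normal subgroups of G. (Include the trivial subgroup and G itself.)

7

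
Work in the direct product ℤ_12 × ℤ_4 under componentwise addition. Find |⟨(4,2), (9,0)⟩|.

|⟨(4,2)⟩| = 6 and |⟨(9,0)⟩| = 4, so |H| is a multiple of lcm(6, 4) = 12 and divides |G| = 48.
Closing under the operation: H = {(0,0), (0,2), (1,0), (1,2), (2,0), (2,2), (3,0), (3,2), (4,0), (4,2), (5,0), (5,2), (6,0), (6,2), (7,0), (7,2), (8,0), (8,2), (9,0), (9,2), (10,0), (10,2), (11,0), (11,2)}, so |H| = 24.

24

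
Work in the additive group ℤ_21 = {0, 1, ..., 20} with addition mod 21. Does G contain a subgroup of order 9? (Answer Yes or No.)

No

9 does not divide |G| = 21, so by Lagrange no subgroup of order 9 exists.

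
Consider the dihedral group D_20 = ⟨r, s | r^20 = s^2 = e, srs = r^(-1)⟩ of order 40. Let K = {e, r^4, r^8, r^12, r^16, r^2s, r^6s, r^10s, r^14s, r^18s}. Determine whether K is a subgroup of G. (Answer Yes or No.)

|K| = 10 divides |G| = 40, consistent with Lagrange.
K contains the identity, every element's inverse is in K, and K is closed under ·: it is a subgroup.

Yes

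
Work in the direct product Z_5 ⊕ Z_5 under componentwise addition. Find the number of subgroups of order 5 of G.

6

|G| = 25 and 5 | 25, so subgroups of order 5 are possible by Lagrange.
The subgroups of order 5 are: {(0,0), (0,1), (0,2), (0,3), (0,4)}; {(0,0), (1,0), (2,0), (3,0), (4,0)}; {(0,0), (1,1), (2,2), (3,3), (4,4)}; {(0,0), (1,2), (2,4), (3,1), (4,3)}; … (6 in all).
So G has 6 subgroups of order 5.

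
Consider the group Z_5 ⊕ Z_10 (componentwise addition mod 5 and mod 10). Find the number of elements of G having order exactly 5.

An element (a,b) has order lcm(ord(a), ord(b)); count pairs with lcm equal to 5.
Enumerating gives 24 such elements.

24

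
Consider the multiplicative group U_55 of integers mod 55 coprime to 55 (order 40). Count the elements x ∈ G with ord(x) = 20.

Enumerating element orders in G gives 16 elements of order 20.

16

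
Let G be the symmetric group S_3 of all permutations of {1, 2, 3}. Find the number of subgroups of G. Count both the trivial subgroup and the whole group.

|G| = 6, so by Lagrange every subgroup order divides 6. Divisors: 1, 2, 3, 6.
Subgroups by order — order 1: 1; order 2: 3; order 3: 1; order 6: 1.
Total: 1 + 3 + 1 + 1 = 6.

6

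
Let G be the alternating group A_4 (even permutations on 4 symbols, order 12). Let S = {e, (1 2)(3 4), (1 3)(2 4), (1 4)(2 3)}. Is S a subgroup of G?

Yes

|S| = 4 divides |G| = 12, consistent with Lagrange.
S contains the identity, every element's inverse is in S, and S is closed under ∘: it is a subgroup.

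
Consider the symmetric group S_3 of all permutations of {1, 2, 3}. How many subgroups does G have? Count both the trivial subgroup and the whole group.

6

|G| = 6, so by Lagrange every subgroup order divides 6. Divisors: 1, 2, 3, 6.
Subgroups by order — order 1: 1; order 2: 3; order 3: 1; order 6: 1.
Total: 1 + 3 + 1 + 1 = 6.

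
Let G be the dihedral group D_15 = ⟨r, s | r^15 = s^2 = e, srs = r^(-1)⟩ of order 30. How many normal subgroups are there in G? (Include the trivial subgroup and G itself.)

G has 28 subgroups. Checking conjugation-invariance by order — order 1: 1/1 normal; order 2: 0/15 normal; order 3: 1/1 normal; order 5: 1/1 normal; order 6: 0/5 normal; order 10: 0/3 normal; order 15: 1/1 normal; order 30: 1/1 normal.
Total normal subgroups: 5.

5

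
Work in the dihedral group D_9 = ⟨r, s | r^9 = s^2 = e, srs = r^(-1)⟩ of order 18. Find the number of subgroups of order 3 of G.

|G| = 18 and 3 | 18, so subgroups of order 3 are possible by Lagrange.
The subgroups of order 3 are: {e, r^3, r^6}.
So G has 1 subgroup of order 3.

1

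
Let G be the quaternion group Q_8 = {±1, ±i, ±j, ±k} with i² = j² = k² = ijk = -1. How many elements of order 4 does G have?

6

The elements of order 4 are: i, -i, j, -j, k, -k.
That's 6.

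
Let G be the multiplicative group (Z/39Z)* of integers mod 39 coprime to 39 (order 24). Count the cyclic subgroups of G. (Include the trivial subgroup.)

12

Each element a generates a cyclic subgroup ⟨a⟩; distinct elements may generate the same one (a cyclic group of order d has φ(d) generators).
Cyclic subgroups by order — order 1: 1; order 2: 3; order 3: 1; order 4: 2; order 6: 3; order 12: 2.
Total: 12.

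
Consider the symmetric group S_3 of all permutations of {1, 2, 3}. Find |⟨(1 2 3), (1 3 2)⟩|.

|⟨(1 2 3)⟩| = 3 and |⟨(1 3 2)⟩| = 3, so |H| is a multiple of lcm(3, 3) = 3 and divides |G| = 6.
Closing under the operation: H = {e, (1 2 3), (1 3 2)}, so |H| = 3.

3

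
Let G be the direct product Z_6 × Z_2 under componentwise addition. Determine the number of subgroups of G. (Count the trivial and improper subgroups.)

|G| = 12, so by Lagrange every subgroup order divides 12. Divisors: 1, 2, 3, 4, 6, 12.
Subgroups by order — order 1: 1; order 2: 3; order 3: 1; order 4: 1; order 6: 3; order 12: 1.
Total: 1 + 3 + 1 + 1 + 3 + 1 = 10.

10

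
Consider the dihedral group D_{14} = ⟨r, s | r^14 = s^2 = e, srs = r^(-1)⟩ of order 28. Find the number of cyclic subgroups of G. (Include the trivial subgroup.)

Group the elements of G by the cyclic subgroup they generate; each cyclic subgroup of order d accounts for φ(d) elements.
Cyclic subgroups by order — order 1: 1; order 2: 15; order 7: 1; order 14: 1.
Total: 18.

18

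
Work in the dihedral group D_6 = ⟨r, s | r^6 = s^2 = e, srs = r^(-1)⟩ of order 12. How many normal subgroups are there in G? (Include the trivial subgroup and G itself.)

7

G has 16 subgroups. Checking conjugation-invariance by order — order 1: 1/1 normal; order 2: 1/7 normal; order 3: 1/1 normal; order 4: 0/3 normal; order 6: 3/3 normal; order 12: 1/1 normal.
Total normal subgroups: 7.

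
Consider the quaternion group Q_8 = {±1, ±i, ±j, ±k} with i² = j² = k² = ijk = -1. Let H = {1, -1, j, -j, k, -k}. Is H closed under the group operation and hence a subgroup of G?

No

|H| = 6 does not divide |G| = 8, so by Lagrange H is not a subgroup.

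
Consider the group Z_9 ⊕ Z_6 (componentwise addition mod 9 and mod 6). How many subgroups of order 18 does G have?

|G| = 54 and 18 | 54, so subgroups of order 18 are possible by Lagrange.
The subgroups of order 18 are: {(0,0), (0,1), (0,2), (0,3), (0,4), (0,5), (3,0), (3,1), (3,2), (3,3), (3,4), (3,5), (6,0), (6,1), (6,2), (6,3), (6,4), (6,5)}; {(0,0), (0,3), (1,0), (1,3), (2,0), (2,3), (3,0), (3,3), (4,0), (4,3), (5,0), (5,3), (6,0), (6,3), (7,0), (7,3), (8,0), (8,3)}; {(0,0), (0,3), (1,1), (1,4), (2,2), (2,5), (3,0), (3,3), (4,1), (4,4), (5,2), (5,5), (6,0), (6,3), (7,1), (7,4), (8,2), (8,5)}; {(0,0), (0,3), (1,2), (1,5), (2,1), (2,4), (3,0), (3,3), (4,2), (4,5), (5,1), (5,4), (6,0), (6,3), (7,2), (7,5), (8,1), (8,4)}.
So G has 4 subgroups of order 18.

4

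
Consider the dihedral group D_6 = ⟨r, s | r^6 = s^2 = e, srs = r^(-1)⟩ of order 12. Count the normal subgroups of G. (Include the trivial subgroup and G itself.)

7

G has 16 subgroups. Checking conjugation-invariance by order — order 1: 1/1 normal; order 2: 1/7 normal; order 3: 1/1 normal; order 4: 0/3 normal; order 6: 3/3 normal; order 12: 1/1 normal.
Total normal subgroups: 7.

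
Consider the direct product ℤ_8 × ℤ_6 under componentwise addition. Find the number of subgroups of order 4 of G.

3

|G| = 48 and 4 | 48, so subgroups of order 4 are possible by Lagrange.
The subgroups of order 4 are: {(0,0), (0,3), (4,0), (4,3)}; {(0,0), (2,0), (4,0), (6,0)}; {(0,0), (2,3), (4,0), (6,3)}.
So G has 3 subgroups of order 4.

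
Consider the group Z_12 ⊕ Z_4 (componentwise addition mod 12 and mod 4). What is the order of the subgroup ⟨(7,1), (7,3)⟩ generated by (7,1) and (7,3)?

|⟨(7,1)⟩| = 12 and |⟨(7,3)⟩| = 12, so |H| is a multiple of lcm(12, 12) = 12 and divides |G| = 48.
Closing under the operation: H = {(0,0), (0,2), (1,1), (1,3), (2,0), (2,2), (3,1), (3,3), (4,0), (4,2), (5,1), (5,3), (6,0), (6,2), (7,1), (7,3), (8,0), (8,2), (9,1), (9,3), (10,0), (10,2), (11,1), (11,3)}, so |H| = 24.

24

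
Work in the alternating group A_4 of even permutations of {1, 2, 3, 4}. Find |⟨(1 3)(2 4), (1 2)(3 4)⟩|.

|⟨(1 3)(2 4)⟩| = 2 and |⟨(1 2)(3 4)⟩| = 2, so |H| is a multiple of lcm(2, 2) = 2 and divides |G| = 12.
Closing under the operation: H = {e, (1 2)(3 4), (1 3)(2 4), (1 4)(2 3)}, so |H| = 4.

4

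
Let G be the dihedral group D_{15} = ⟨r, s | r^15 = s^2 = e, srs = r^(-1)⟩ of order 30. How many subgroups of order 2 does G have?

|G| = 30 and 2 | 30, so subgroups of order 2 are possible by Lagrange.
The subgroups of order 2 are: {e, r^10s}; {e, r^11s}; {e, r^12s}; {e, r^13s}; … (15 in all).
So G has 15 subgroups of order 2.

15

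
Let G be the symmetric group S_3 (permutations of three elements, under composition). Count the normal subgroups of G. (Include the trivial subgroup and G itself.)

G has 6 subgroups. Checking conjugation-invariance by order — order 1: 1/1 normal; order 2: 0/3 normal; order 3: 1/1 normal; order 6: 1/1 normal.
Total normal subgroups: 3.

3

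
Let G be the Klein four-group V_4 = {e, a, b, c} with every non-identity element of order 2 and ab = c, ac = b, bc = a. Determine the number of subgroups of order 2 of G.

|G| = 4 and 2 | 4, so subgroups of order 2 are possible by Lagrange.
The subgroups of order 2 are: {e, a}; {e, b}; {e, c}.
So G has 3 subgroups of order 2.

3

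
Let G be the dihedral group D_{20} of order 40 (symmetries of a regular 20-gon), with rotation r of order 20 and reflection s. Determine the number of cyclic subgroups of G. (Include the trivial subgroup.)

26

Group the elements of G by the cyclic subgroup they generate; each cyclic subgroup of order d accounts for φ(d) elements.
Cyclic subgroups by order — order 1: 1; order 2: 21; order 4: 1; order 5: 1; order 10: 1; order 20: 1.
Total: 26.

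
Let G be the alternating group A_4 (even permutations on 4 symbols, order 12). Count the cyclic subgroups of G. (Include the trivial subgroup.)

8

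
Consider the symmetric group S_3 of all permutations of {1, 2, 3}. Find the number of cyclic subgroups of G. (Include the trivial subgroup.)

5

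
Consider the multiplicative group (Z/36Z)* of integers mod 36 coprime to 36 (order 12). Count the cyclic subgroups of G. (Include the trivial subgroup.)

A cyclic subgroup of order d is generated by each of its φ(d) elements of order d, so the cyclic subgroups of order d number (#elements of order d)/φ(d).
Cyclic subgroups by order — order 1: 1; order 2: 3; order 3: 1; order 6: 3.
Total: 8.

8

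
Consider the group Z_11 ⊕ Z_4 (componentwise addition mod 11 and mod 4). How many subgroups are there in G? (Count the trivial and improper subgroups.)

6

|G| = 44, so by Lagrange every subgroup order divides 44. Divisors: 1, 2, 4, 11, 22, 44.
Subgroups by order — order 1: 1; order 2: 1; order 4: 1; order 11: 1; order 22: 1; order 44: 1.
Total: 1 + 1 + 1 + 1 + 1 + 1 = 6.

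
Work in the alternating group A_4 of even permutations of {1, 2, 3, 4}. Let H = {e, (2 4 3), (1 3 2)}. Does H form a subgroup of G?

(2 4 3) ∈ H but its inverse (2 3 4) ∉ H, so H is not a subgroup.

No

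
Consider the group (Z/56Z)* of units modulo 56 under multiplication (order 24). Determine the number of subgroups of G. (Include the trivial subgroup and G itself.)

|G| = 24, so by Lagrange every subgroup order divides 24. Divisors: 1, 2, 3, 4, 6, 8, 12, 24.
Subgroups by order — order 1: 1; order 2: 7; order 3: 1; order 4: 7; order 6: 7; order 8: 1; order 12: 7; order 24: 1.
Total: 1 + 7 + 1 + 7 + 7 + 1 + 7 + 1 = 32.

32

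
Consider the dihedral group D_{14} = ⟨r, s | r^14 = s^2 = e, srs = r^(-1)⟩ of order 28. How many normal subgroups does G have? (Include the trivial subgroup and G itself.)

G has 28 subgroups. Checking conjugation-invariance by order — order 1: 1/1 normal; order 2: 1/15 normal; order 4: 0/7 normal; order 7: 1/1 normal; order 14: 3/3 normal; order 28: 1/1 normal.
Total normal subgroups: 7.

7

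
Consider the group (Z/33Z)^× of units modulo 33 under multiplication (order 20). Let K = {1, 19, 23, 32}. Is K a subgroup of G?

No

19 ∈ K but its inverse 7 ∉ K, so K is not a subgroup.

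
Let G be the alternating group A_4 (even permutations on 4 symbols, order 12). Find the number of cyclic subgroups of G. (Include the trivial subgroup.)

8

Each element a generates a cyclic subgroup ⟨a⟩; distinct elements may generate the same one (a cyclic group of order d has φ(d) generators).
Cyclic subgroups by order — order 1: 1; order 2: 3; order 3: 4.
Total: 8.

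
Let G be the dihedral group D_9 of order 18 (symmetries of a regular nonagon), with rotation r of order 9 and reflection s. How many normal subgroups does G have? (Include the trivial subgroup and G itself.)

4

G has 16 subgroups. Checking conjugation-invariance by order — order 1: 1/1 normal; order 2: 0/9 normal; order 3: 1/1 normal; order 6: 0/3 normal; order 9: 1/1 normal; order 18: 1/1 normal.
Total normal subgroups: 4.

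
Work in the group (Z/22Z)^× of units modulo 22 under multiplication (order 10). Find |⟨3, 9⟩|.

5

|⟨3⟩| = 5 and |⟨9⟩| = 5, so |H| is a multiple of lcm(5, 5) = 5 and divides |G| = 10.
Closing under the operation: H = {1, 3, 5, 9, 15}, so |H| = 5.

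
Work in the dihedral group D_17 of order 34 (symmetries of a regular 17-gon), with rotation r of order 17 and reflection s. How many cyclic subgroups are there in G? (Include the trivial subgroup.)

19

Each element a generates a cyclic subgroup ⟨a⟩; distinct elements may generate the same one (a cyclic group of order d has φ(d) generators).
Cyclic subgroups by order — order 1: 1; order 2: 17; order 17: 1.
Total: 19.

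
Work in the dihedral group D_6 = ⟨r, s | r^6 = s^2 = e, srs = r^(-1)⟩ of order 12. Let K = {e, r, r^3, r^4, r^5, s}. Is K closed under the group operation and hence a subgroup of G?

r^4 ∈ K but its inverse r^2 ∉ K, so K is not a subgroup.

No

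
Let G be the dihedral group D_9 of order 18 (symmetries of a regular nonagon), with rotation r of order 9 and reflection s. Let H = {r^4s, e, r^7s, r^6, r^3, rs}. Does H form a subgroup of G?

Yes

|H| = 6 divides |G| = 18, consistent with Lagrange.
H contains the identity, every element's inverse is in H, and H is closed under ·: it is a subgroup.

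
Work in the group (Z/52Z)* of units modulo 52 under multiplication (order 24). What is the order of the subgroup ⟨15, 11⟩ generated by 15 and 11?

12

|⟨15⟩| = 12 and |⟨11⟩| = 12, so |H| is a multiple of lcm(12, 12) = 12 and divides |G| = 24.
Closing under the operation: H = {1, 7, 9, 11, 15, 17, 19, 25, 29, 31, 47, 49}, so |H| = 12.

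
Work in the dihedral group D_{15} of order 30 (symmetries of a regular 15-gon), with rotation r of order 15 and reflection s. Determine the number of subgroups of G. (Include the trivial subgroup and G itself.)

28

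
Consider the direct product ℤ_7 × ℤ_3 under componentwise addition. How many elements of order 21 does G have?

12

An element (a,b) has order lcm(ord(a), ord(b)); count pairs with lcm equal to 21.
Enumerating gives 12 such elements.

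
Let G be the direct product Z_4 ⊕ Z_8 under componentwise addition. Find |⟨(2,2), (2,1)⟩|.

16

|⟨(2,2)⟩| = 4 and |⟨(2,1)⟩| = 8, so |H| is a multiple of lcm(4, 8) = 8 and divides |G| = 32.
Closing under the operation: H = {(0,0), (0,1), (0,2), (0,3), (0,4), (0,5), (0,6), (0,7), (2,0), (2,1), (2,2), (2,3), (2,4), (2,5), (2,6), (2,7)}, so |H| = 16.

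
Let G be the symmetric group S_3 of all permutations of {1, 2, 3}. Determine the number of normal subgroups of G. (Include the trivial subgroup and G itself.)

G has 6 subgroups. Checking conjugation-invariance by order — order 1: 1/1 normal; order 2: 0/3 normal; order 3: 1/1 normal; order 6: 1/1 normal.
Total normal subgroups: 3.

3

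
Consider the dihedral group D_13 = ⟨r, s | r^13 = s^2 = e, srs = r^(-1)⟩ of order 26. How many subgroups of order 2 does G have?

13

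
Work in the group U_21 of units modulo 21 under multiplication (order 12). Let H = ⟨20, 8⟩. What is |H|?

|⟨20⟩| = 2 and |⟨8⟩| = 2, so |H| is a multiple of lcm(2, 2) = 2 and divides |G| = 12.
Closing under the operation: H = {1, 8, 13, 20}, so |H| = 4.

4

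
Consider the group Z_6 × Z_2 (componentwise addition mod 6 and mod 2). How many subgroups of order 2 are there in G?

3

|G| = 12 and 2 | 12, so subgroups of order 2 are possible by Lagrange.
The subgroups of order 2 are: {(0,0), (0,1)}; {(0,0), (3,0)}; {(0,0), (3,1)}.
So G has 3 subgroups of order 2.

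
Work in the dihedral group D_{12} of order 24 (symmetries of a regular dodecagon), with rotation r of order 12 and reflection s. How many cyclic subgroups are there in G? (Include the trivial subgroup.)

Each element a generates a cyclic subgroup ⟨a⟩; distinct elements may generate the same one (a cyclic group of order d has φ(d) generators).
Cyclic subgroups by order — order 1: 1; order 2: 13; order 3: 1; order 4: 1; order 6: 1; order 12: 1.
Total: 18.

18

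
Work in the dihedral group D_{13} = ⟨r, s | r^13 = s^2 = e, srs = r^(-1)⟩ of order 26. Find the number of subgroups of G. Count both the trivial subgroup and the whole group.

16

|G| = 26, so by Lagrange every subgroup order divides 26. Divisors: 1, 2, 13, 26.
Subgroups by order — order 1: 1; order 2: 13; order 13: 1; order 26: 1.
Total: 1 + 13 + 1 + 1 = 16.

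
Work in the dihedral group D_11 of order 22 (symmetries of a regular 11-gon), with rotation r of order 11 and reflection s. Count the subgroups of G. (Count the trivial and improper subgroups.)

14

|G| = 22, so by Lagrange every subgroup order divides 22. Divisors: 1, 2, 11, 22.
Subgroups by order — order 1: 1; order 2: 11; order 11: 1; order 22: 1.
Total: 1 + 11 + 1 + 1 = 14.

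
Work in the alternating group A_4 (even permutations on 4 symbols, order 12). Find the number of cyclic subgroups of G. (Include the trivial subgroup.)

8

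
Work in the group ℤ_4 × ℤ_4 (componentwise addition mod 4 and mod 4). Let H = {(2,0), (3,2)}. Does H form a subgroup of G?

The identity (0,0) ∉ H, so H is not a subgroup.

No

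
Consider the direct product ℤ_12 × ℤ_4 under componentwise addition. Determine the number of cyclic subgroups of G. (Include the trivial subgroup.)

Group the elements of G by the cyclic subgroup they generate; each cyclic subgroup of order d accounts for φ(d) elements.
Cyclic subgroups by order — order 1: 1; order 2: 3; order 3: 1; order 4: 6; order 6: 3; order 12: 6.
Total: 20.

20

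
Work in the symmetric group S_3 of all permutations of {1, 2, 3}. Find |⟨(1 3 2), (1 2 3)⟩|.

|⟨(1 3 2)⟩| = 3 and |⟨(1 2 3)⟩| = 3, so |H| is a multiple of lcm(3, 3) = 3 and divides |G| = 6.
Closing under the operation: H = {e, (1 2 3), (1 3 2)}, so |H| = 3.

3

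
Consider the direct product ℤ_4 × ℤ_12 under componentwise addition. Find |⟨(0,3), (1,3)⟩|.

16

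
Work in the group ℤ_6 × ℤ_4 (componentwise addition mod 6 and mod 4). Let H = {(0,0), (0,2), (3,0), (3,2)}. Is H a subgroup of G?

|H| = 4 divides |G| = 24, consistent with Lagrange.
H contains the identity, every element's inverse is in H, and H is closed under +: it is a subgroup.

Yes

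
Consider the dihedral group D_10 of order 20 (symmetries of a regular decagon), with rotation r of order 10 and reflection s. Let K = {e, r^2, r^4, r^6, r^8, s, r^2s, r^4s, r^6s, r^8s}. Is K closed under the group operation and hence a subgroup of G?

Yes

|K| = 10 divides |G| = 20, consistent with Lagrange.
K contains the identity, every element's inverse is in K, and K is closed under ·: it is a subgroup.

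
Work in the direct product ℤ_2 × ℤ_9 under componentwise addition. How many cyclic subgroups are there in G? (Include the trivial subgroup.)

Each element a generates a cyclic subgroup ⟨a⟩; distinct elements may generate the same one (a cyclic group of order d has φ(d) generators).
Cyclic subgroups by order — order 1: 1; order 2: 1; order 3: 1; order 6: 1; order 9: 1; order 18: 1.
Total: 6.

6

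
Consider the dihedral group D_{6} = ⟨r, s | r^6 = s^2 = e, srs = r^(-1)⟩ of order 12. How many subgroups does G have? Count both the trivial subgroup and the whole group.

|G| = 12, so by Lagrange every subgroup order divides 12. Divisors: 1, 2, 3, 4, 6, 12.
Subgroups by order — order 1: 1; order 2: 7; order 3: 1; order 4: 3; order 6: 3; order 12: 1.
Total: 1 + 7 + 1 + 3 + 3 + 1 = 16.

16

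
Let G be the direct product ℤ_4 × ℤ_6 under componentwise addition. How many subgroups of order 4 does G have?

|G| = 24 and 4 | 24, so subgroups of order 4 are possible by Lagrange.
The subgroups of order 4 are: {(0,0), (0,3), (2,0), (2,3)}; {(0,0), (1,0), (2,0), (3,0)}; {(0,0), (1,3), (2,0), (3,3)}.
So G has 3 subgroups of order 4.

3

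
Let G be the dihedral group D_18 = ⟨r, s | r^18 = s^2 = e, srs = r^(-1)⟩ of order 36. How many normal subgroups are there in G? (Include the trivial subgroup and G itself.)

9

G has 45 subgroups. Checking conjugation-invariance by order — order 1: 1/1 normal; order 2: 1/19 normal; order 3: 1/1 normal; order 4: 0/9 normal; order 6: 1/7 normal; order 9: 1/1 normal; order 12: 0/3 normal; order 18: 3/3 normal; order 36: 1/1 normal.
Total normal subgroups: 9.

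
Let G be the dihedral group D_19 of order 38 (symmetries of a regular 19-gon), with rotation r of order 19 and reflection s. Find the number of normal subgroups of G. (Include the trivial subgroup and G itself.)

G has 22 subgroups. Checking conjugation-invariance by order — order 1: 1/1 normal; order 2: 0/19 normal; order 19: 1/1 normal; order 38: 1/1 normal.
Total normal subgroups: 3.

3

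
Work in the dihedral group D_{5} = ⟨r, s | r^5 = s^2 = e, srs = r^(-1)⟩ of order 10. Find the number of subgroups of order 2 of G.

5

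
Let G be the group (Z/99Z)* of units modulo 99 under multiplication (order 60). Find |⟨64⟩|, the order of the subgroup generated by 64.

5

Compute successive powers of 64 mod 99: 64, 37, 91, 82, 1; 64^5 ≡ 1 (mod 99).
So |⟨64⟩| = 5.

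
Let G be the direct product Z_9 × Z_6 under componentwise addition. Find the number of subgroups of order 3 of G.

|G| = 54 and 3 | 54, so subgroups of order 3 are possible by Lagrange.
The subgroups of order 3 are: {(0,0), (0,2), (0,4)}; {(0,0), (3,0), (6,0)}; {(0,0), (3,2), (6,4)}; {(0,0), (3,4), (6,2)}.
So G has 4 subgroups of order 3.

4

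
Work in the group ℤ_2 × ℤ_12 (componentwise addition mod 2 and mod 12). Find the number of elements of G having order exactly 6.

An element (a,b) has order lcm(ord(a), ord(b)); count pairs with lcm equal to 6.
Enumerating gives 6 such elements.

6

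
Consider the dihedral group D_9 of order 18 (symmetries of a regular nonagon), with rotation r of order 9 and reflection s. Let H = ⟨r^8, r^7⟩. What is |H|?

9

|⟨r^8⟩| = 9 and |⟨r^7⟩| = 9, so |H| is a multiple of lcm(9, 9) = 9 and divides |G| = 18.
Closing under the operation: H = {e, r, r^2, r^3, r^4, r^5, r^6, r^7, r^8}, so |H| = 9.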